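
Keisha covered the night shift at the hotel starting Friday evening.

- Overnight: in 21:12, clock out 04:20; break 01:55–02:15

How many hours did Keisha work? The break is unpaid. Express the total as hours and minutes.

6 h 48 min

Overnight: 21:12 → midnight = 2 h 48 min; midnight → 04:20 = 4 h 20 min; span 7 h 8 min; less 20 min break → 6 h 48 min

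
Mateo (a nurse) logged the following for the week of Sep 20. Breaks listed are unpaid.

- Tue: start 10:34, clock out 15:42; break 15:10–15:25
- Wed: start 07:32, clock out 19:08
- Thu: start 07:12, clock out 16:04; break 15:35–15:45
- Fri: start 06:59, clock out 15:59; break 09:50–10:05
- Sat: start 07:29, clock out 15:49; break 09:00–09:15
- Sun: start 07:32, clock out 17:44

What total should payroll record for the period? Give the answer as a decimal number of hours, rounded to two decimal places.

Tue: 10:34–15:42 = 5 h 8 min; less 15 min break → 4 h 53 min
Wed: 07:32–19:08 = 11 h 36 min
Thu: 07:12–16:04 = 8 h 52 min; less 10 min break → 8 h 42 min
Fri: 06:59–15:59 = 9 h 0 min; less 15 min break → 8 h 45 min
Sat: 07:29–15:49 = 8 h 20 min; less 15 min break → 8 h 5 min
Sun: 07:32–17:44 = 10 h 12 min
Total: 4 h 53 min + 11 h 36 min + 8 h 42 min + 8 h 45 min + 8 h 5 min + 10 h 12 min = 52 h 13 min.

52.22 hours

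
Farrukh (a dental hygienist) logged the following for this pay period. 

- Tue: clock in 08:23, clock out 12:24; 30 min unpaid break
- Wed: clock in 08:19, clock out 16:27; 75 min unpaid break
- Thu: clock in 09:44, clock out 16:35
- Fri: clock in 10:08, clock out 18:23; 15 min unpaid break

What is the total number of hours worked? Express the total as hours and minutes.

Tue: 08:23–12:24 = 4 h 1 min; less 30 min break → 3 h 31 min
Wed: 08:19–16:27 = 8 h 8 min; less 75 min break → 6 h 53 min
Thu: 09:44–16:35 = 6 h 51 min
Fri: 10:08–18:23 = 8 h 15 min; less 15 min break → 8 h 0 min
Total: 3 h 31 min + 6 h 53 min + 6 h 51 min + 8 h 0 min = 25 h 15 min.

25 h 15 min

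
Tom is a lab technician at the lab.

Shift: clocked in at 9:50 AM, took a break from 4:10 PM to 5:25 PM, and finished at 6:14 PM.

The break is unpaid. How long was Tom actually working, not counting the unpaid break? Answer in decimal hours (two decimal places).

Shift: 9:50 AM–6:14 PM = 8 h 24 min; less 75 min break → 7 h 9 min

7.15 hours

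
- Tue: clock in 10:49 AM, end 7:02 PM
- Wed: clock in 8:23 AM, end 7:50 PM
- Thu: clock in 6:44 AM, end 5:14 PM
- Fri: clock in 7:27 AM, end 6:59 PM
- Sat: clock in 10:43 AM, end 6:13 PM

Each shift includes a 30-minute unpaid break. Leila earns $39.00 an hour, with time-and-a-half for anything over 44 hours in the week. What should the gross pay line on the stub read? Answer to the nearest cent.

Tue: 10:49 AM–7:02 PM = 8 h 13 min; less 30 min break → 7 h 43 min
Wed: 8:23 AM–7:50 PM = 11 h 27 min; less 30 min break → 10 h 57 min
Thu: 6:44 AM–5:14 PM = 10 h 30 min; less 30 min break → 10 h 0 min
Fri: 7:27 AM–6:59 PM = 11 h 32 min; less 30 min break → 11 h 2 min
Sat: 10:43 AM–6:13 PM = 7 h 30 min; less 30 min break → 7 h 0 min
Total worked: 46 h 42 min = 2802 min.
Regular 44 h 0 min = 2640 min at $39.00/h; overtime 2 h 42 min = 162 min at $58.50/h.
Pay = (2640 × $39.00 + 162 × $58.50) ÷ 60 = $1873.95.

$1873.95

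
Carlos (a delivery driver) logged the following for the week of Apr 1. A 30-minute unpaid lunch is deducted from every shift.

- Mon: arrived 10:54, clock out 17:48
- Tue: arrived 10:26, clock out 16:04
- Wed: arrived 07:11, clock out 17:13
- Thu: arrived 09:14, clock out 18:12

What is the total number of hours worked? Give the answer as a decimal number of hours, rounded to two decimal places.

29.53 hours

Mon: 10:54–17:48 = 6 h 54 min; less 30 min break → 6 h 24 min
Tue: 10:26–16:04 = 5 h 38 min; less 30 min break → 5 h 8 min
Wed: 07:11–17:13 = 10 h 2 min; less 30 min break → 9 h 32 min
Thu: 09:14–18:12 = 8 h 58 min; less 30 min break → 8 h 28 min
Total: 6 h 24 min + 5 h 8 min + 9 h 32 min + 8 h 28 min = 29 h 32 min.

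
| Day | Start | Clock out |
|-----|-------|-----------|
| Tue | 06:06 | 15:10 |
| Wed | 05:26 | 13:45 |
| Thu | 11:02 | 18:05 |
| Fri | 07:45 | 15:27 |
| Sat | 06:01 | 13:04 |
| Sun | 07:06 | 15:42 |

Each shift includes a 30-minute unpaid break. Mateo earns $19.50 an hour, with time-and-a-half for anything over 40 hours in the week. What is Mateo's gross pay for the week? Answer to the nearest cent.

Tue: 06:06–15:10 = 9 h 4 min; less 30 min break → 8 h 34 min
Wed: 05:26–13:45 = 8 h 19 min; less 30 min break → 7 h 49 min
Thu: 11:02–18:05 = 7 h 3 min; less 30 min break → 6 h 33 min
Fri: 07:45–15:27 = 7 h 42 min; less 30 min break → 7 h 12 min
Sat: 06:01–13:04 = 7 h 3 min; less 30 min break → 6 h 33 min
Sun: 07:06–15:42 = 8 h 36 min; less 30 min break → 8 h 6 min
Total worked: 44 h 47 min = 2687 min.
Regular 40 h 0 min = 2400 min at $19.50/h; overtime 4 h 47 min = 287 min at $29.25/h.
Pay = (2400 × $19.50 + 287 × $29.25) ÷ 60 = $919.91.

$919.91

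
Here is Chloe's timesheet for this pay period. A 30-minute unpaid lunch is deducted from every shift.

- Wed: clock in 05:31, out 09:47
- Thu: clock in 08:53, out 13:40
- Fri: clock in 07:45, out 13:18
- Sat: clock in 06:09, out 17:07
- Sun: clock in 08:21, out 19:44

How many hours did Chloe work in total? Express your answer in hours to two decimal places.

34.45 hours

Wed: 05:31–09:47 = 4 h 16 min; less 30 min break → 3 h 46 min
Thu: 08:53–13:40 = 4 h 47 min; less 30 min break → 4 h 17 min
Fri: 07:45–13:18 = 5 h 33 min; less 30 min break → 5 h 3 min
Sat: 06:09–17:07 = 10 h 58 min; less 30 min break → 10 h 28 min
Sun: 08:21–19:44 = 11 h 23 min; less 30 min break → 10 h 53 min
Total: 3 h 46 min + 4 h 17 min + 5 h 3 min + 10 h 28 min + 10 h 53 min = 34 h 27 min.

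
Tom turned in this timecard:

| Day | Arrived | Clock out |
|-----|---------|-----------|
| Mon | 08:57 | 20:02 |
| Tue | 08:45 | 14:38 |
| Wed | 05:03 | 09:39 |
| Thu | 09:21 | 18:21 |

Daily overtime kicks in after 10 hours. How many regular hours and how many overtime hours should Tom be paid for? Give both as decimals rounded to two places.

Regular 29.48 hours, overtime 1.08 hours

Mon: 08:57–20:02 = 11 h 5 min
Tue: 08:45–14:38 = 5 h 53 min
Wed: 05:03–09:39 = 4 h 36 min
Thu: 09:21–18:21 = 9 h 0 min
Mon reg 10 h 0 min / OT 1 h 5 min; Tue reg 5 h 53 min / OT 0 h 0 min; Wed reg 4 h 36 min / OT 0 h 0 min; Thu reg 9 h 0 min / OT 0 h 0 min.
Totals: regular 29 h 29 min, overtime 1 h 5 min.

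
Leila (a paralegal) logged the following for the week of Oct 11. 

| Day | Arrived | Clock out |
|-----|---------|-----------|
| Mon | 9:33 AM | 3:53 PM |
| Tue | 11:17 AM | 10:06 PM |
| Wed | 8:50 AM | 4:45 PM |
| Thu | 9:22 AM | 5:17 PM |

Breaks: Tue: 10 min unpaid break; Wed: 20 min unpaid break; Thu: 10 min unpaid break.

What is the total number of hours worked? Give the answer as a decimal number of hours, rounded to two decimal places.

32.32 hours

Mon: 9:33 AM–3:53 PM = 6 h 20 min
Tue: 11:17 AM–10:06 PM = 10 h 49 min; less 10 min break → 10 h 39 min
Wed: 8:50 AM–4:45 PM = 7 h 55 min; less 20 min break → 7 h 35 min
Thu: 9:22 AM–5:17 PM = 7 h 55 min; less 10 min break → 7 h 45 min
Total: 6 h 20 min + 10 h 39 min + 7 h 35 min + 7 h 45 min = 32 h 19 min.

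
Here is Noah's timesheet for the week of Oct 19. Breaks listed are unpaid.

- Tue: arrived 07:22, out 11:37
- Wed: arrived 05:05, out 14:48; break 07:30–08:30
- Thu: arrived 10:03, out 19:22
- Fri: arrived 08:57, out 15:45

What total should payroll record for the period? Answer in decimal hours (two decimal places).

Tue: 07:22–11:37 = 4 h 15 min
Wed: 05:05–14:48 = 9 h 43 min; less 60 min break → 8 h 43 min
Thu: 10:03–19:22 = 9 h 19 min
Fri: 08:57–15:45 = 6 h 48 min
Total: 4 h 15 min + 8 h 43 min + 9 h 19 min + 6 h 48 min = 29 h 5 min.

29.08 hours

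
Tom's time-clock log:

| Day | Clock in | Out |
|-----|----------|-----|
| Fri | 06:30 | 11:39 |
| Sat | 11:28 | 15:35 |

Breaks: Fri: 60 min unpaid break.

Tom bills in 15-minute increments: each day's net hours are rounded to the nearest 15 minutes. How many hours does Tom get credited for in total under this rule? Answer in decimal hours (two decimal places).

8.25 hours

Fri: 06:30–11:39 = 5 h 9 min − 60 min = 4 h 9 min → rounds to 4 h 15 min
Sat: 11:28–15:35 = 4 h 7 min → rounds to 4 h 0 min
Total credited: 8 h 15 min.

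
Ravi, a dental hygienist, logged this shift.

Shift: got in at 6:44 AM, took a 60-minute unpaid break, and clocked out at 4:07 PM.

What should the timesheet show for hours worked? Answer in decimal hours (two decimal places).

Shift: 6:44 AM–4:07 PM = 9 h 23 min; less 60 min break → 8 h 23 min

8.38 hours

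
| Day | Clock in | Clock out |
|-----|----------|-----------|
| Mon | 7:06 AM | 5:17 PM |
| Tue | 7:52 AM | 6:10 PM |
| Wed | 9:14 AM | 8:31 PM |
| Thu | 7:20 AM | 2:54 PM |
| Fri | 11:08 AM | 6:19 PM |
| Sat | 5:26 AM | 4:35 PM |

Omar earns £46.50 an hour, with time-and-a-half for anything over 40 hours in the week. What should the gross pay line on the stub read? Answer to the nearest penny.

Mon: 7:06 AM–5:17 PM = 10 h 11 min
Tue: 7:52 AM–6:10 PM = 10 h 18 min
Wed: 9:14 AM–8:31 PM = 11 h 17 min
Thu: 7:20 AM–2:54 PM = 7 h 34 min
Fri: 11:08 AM–6:19 PM = 7 h 11 min
Sat: 5:26 AM–4:35 PM = 11 h 9 min
Total worked: 57 h 40 min = 3460 min.
Regular 40 h 0 min = 2400 min at £46.50/h; overtime 17 h 40 min = 1060 min at £69.75/h.
Pay = (2400 × £46.50 + 1060 × £69.75) ÷ 60 = £3092.25.

£3092.25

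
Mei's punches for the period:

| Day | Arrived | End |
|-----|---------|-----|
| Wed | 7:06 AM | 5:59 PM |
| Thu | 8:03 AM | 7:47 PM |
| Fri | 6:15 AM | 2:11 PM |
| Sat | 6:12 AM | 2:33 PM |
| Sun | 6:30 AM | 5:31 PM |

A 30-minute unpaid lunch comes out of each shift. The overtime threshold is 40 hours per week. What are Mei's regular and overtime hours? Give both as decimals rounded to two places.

Regular 40.00 hours, overtime 7.42 hours

Wed: 7:06 AM–5:59 PM = 10 h 53 min; less 30 min break → 10 h 23 min
Thu: 8:03 AM–7:47 PM = 11 h 44 min; less 30 min break → 11 h 14 min
Fri: 6:15 AM–2:11 PM = 7 h 56 min; less 30 min break → 7 h 26 min
Sat: 6:12 AM–2:33 PM = 8 h 21 min; less 30 min break → 7 h 51 min
Sun: 6:30 AM–5:31 PM = 11 h 1 min; less 30 min break → 10 h 31 min
Total worked: 47 h 25 min = 47.42 h.
Threshold 40 h → overtime 7 h 25 min, regular 40 h 0 min.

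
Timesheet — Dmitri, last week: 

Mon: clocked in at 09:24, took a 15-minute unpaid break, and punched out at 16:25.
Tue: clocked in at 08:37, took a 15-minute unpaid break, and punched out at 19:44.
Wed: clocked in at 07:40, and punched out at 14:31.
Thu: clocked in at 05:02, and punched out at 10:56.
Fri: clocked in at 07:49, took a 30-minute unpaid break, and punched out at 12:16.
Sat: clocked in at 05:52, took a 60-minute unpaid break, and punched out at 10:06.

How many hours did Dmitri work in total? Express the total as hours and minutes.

Mon: 09:24–16:25 = 7 h 1 min; less 15 min break → 6 h 46 min
Tue: 08:37–19:44 = 11 h 7 min; less 15 min break → 10 h 52 min
Wed: 07:40–14:31 = 6 h 51 min
Thu: 05:02–10:56 = 5 h 54 min
Fri: 07:49–12:16 = 4 h 27 min; less 30 min break → 3 h 57 min
Sat: 05:52–10:06 = 4 h 14 min; less 60 min break → 3 h 14 min
Total: 6 h 46 min + 10 h 52 min + 6 h 51 min + 5 h 54 min + 3 h 57 min + 3 h 14 min = 37 h 34 min.

37 h 34 min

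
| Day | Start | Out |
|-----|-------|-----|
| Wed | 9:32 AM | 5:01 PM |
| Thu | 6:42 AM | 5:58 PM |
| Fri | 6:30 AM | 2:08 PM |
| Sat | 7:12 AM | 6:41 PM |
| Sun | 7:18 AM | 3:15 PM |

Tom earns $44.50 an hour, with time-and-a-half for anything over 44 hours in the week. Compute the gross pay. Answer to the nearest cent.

Wed: 9:32 AM–5:01 PM = 7 h 29 min
Thu: 6:42 AM–5:58 PM = 11 h 16 min
Fri: 6:30 AM–2:08 PM = 7 h 38 min
Sat: 7:12 AM–6:41 PM = 11 h 29 min
Sun: 7:18 AM–3:15 PM = 7 h 57 min
Total worked: 45 h 49 min = 2749 min.
Regular 44 h 0 min = 2640 min at $44.50/h; overtime 1 h 49 min = 109 min at $66.75/h.
Pay = (2640 × $44.50 + 109 × $66.75) ÷ 60 = $2079.26.

$2079.26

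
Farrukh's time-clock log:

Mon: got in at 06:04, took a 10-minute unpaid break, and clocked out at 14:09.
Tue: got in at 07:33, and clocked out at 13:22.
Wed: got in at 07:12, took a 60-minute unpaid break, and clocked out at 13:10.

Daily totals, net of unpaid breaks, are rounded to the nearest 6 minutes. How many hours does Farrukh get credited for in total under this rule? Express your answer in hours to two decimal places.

18.70 hours

Mon: 06:04–14:09 = 8 h 5 min − 10 min = 7 h 55 min → rounds to 7 h 54 min
Tue: 07:33–13:22 = 5 h 49 min → rounds to 5 h 48 min
Wed: 07:12–13:10 = 5 h 58 min − 60 min = 4 h 58 min → rounds to 5 h 0 min
Total credited: 18 h 42 min.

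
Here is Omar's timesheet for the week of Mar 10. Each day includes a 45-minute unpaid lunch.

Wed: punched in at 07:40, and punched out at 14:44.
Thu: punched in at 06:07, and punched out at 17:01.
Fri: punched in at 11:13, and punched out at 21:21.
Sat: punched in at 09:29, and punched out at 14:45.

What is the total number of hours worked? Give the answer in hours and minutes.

30 h 22 min

Wed: 07:40–14:44 = 7 h 4 min; less 45 min break → 6 h 19 min
Thu: 06:07–17:01 = 10 h 54 min; less 45 min break → 10 h 9 min
Fri: 11:13–21:21 = 10 h 8 min; less 45 min break → 9 h 23 min
Sat: 09:29–14:45 = 5 h 16 min; less 45 min break → 4 h 31 min
Total: 6 h 19 min + 10 h 9 min + 9 h 23 min + 4 h 31 min = 30 h 22 min.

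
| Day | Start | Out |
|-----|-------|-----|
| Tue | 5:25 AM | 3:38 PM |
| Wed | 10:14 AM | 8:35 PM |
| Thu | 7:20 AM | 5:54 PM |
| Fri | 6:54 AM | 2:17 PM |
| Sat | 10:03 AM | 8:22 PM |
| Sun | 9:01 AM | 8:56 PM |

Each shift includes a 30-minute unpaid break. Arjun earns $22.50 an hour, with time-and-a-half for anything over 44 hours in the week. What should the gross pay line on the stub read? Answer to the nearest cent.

$1454.06

Tue: 5:25 AM–3:38 PM = 10 h 13 min; less 30 min break → 9 h 43 min
Wed: 10:14 AM–8:35 PM = 10 h 21 min; less 30 min break → 9 h 51 min
Thu: 7:20 AM–5:54 PM = 10 h 34 min; less 30 min break → 10 h 4 min
Fri: 6:54 AM–2:17 PM = 7 h 23 min; less 30 min break → 6 h 53 min
Sat: 10:03 AM–8:22 PM = 10 h 19 min; less 30 min break → 9 h 49 min
Sun: 9:01 AM–8:56 PM = 11 h 55 min; less 30 min break → 11 h 25 min
Total worked: 57 h 45 min = 3465 min.
Regular 44 h 0 min = 2640 min at $22.50/h; overtime 13 h 45 min = 825 min at $33.75/h.
Pay = (2640 × $22.50 + 825 × $33.75) ÷ 60 = $1454.06.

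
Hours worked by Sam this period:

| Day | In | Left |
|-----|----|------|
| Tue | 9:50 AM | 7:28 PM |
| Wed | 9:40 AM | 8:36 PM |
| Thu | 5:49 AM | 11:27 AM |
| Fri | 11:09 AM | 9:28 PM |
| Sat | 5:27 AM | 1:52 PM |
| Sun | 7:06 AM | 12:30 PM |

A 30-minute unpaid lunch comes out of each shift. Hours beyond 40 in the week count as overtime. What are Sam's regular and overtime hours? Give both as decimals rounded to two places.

Tue: 9:50 AM–7:28 PM = 9 h 38 min; less 30 min break → 9 h 8 min
Wed: 9:40 AM–8:36 PM = 10 h 56 min; less 30 min break → 10 h 26 min
Thu: 5:49 AM–11:27 AM = 5 h 38 min; less 30 min break → 5 h 8 min
Fri: 11:09 AM–9:28 PM = 10 h 19 min; less 30 min break → 9 h 49 min
Sat: 5:27 AM–1:52 PM = 8 h 25 min; less 30 min break → 7 h 55 min
Sun: 7:06 AM–12:30 PM = 5 h 24 min; less 30 min break → 4 h 54 min
Total worked: 47 h 20 min = 47.33 h.
Threshold 40 h → overtime 7 h 20 min, regular 40 h 0 min.

Regular 40.00 hours, overtime 7.33 hours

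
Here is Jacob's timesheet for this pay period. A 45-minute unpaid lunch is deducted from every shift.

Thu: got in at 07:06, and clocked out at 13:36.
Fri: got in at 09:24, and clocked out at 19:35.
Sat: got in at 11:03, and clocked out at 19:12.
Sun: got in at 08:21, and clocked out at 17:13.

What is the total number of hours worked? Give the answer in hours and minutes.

30 h 42 min

Thu: 07:06–13:36 = 6 h 30 min; less 45 min break → 5 h 45 min
Fri: 09:24–19:35 = 10 h 11 min; less 45 min break → 9 h 26 min
Sat: 11:03–19:12 = 8 h 9 min; less 45 min break → 7 h 24 min
Sun: 08:21–17:13 = 8 h 52 min; less 45 min break → 8 h 7 min
Total: 5 h 45 min + 9 h 26 min + 7 h 24 min + 8 h 7 min = 30 h 42 min.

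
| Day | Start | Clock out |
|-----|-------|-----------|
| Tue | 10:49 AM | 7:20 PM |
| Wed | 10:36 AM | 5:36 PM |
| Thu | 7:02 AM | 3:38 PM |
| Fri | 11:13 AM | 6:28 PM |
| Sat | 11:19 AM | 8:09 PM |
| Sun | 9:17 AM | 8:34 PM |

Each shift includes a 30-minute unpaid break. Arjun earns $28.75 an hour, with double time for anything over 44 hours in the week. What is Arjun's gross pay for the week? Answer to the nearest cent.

Tue: 10:49 AM–7:20 PM = 8 h 31 min; less 30 min break → 8 h 1 min
Wed: 10:36 AM–5:36 PM = 7 h 0 min; less 30 min break → 6 h 30 min
Thu: 7:02 AM–3:38 PM = 8 h 36 min; less 30 min break → 8 h 6 min
Fri: 11:13 AM–6:28 PM = 7 h 15 min; less 30 min break → 6 h 45 min
Sat: 11:19 AM–8:09 PM = 8 h 50 min; less 30 min break → 8 h 20 min
Sun: 9:17 AM–8:34 PM = 11 h 17 min; less 30 min break → 10 h 47 min
Total worked: 48 h 29 min = 2909 min.
Regular 44 h 0 min = 2640 min at $28.75/h; overtime 4 h 29 min = 269 min at $57.50/h.
Pay = (2640 × $28.75 + 269 × $57.50) ÷ 60 = $1522.79.

$1522.79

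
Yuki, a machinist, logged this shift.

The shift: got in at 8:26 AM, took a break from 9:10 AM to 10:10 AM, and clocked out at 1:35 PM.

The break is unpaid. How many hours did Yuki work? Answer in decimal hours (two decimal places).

The shift: 8:26 AM–1:35 PM = 5 h 9 min; less 60 min break → 4 h 9 min

4.15 hours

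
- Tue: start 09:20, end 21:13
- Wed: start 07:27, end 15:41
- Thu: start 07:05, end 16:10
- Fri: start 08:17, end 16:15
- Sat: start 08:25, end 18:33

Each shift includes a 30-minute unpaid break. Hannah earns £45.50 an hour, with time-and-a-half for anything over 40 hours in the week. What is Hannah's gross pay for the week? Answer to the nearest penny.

Tue: 09:20–21:13 = 11 h 53 min; less 30 min break → 11 h 23 min
Wed: 07:27–15:41 = 8 h 14 min; less 30 min break → 7 h 44 min
Thu: 07:05–16:10 = 9 h 5 min; less 30 min break → 8 h 35 min
Fri: 08:17–16:15 = 7 h 58 min; less 30 min break → 7 h 28 min
Sat: 08:25–18:33 = 10 h 8 min; less 30 min break → 9 h 38 min
Total worked: 44 h 48 min = 2688 min.
Regular 40 h 0 min = 2400 min at £45.50/h; overtime 4 h 48 min = 288 min at £68.25/h.
Pay = (2400 × £45.50 + 288 × £68.25) ÷ 60 = £2147.60.

£2147.60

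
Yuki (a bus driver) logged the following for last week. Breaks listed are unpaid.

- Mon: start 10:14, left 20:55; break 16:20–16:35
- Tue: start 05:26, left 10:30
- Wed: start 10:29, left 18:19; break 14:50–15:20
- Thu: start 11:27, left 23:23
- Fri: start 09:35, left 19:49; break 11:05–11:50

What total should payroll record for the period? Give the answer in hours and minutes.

44 h 15 min

Mon: 10:14–20:55 = 10 h 41 min; less 15 min break → 10 h 26 min
Tue: 05:26–10:30 = 5 h 4 min
Wed: 10:29–18:19 = 7 h 50 min; less 30 min break → 7 h 20 min
Thu: 11:27–23:23 = 11 h 56 min
Fri: 09:35–19:49 = 10 h 14 min; less 45 min break → 9 h 29 min
Total: 10 h 26 min + 5 h 4 min + 7 h 20 min + 11 h 56 min + 9 h 29 min = 44 h 15 min.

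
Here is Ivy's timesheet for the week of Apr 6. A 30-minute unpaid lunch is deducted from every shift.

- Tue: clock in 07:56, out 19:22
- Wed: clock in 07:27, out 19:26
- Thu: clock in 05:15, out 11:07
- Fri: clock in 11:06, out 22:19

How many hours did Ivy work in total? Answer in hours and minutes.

Tue: 07:56–19:22 = 11 h 26 min; less 30 min break → 10 h 56 min
Wed: 07:27–19:26 = 11 h 59 min; less 30 min break → 11 h 29 min
Thu: 05:15–11:07 = 5 h 52 min; less 30 min break → 5 h 22 min
Fri: 11:06–22:19 = 11 h 13 min; less 30 min break → 10 h 43 min
Total: 10 h 56 min + 11 h 29 min + 5 h 22 min + 10 h 43 min = 38 h 30 min.

38 h 30 min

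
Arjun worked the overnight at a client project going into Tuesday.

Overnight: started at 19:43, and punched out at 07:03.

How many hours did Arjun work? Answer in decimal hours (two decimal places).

Overnight: 19:43 → midnight = 4 h 17 min; midnight → 07:03 = 7 h 3 min; span 11 h 20 min

11.33 hours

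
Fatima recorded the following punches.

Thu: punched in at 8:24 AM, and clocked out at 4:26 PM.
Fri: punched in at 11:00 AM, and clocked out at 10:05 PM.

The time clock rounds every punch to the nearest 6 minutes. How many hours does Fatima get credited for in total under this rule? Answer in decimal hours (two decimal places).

Thu: in 8:24 AM→8:24 AM, out 4:26 PM→4:24 PM; 8 h 0 min
Fri: in 11:00 AM→11:00 AM, out 10:05 PM→10:06 PM; 11 h 6 min
Total credited: 19 h 6 min.

19.10 hours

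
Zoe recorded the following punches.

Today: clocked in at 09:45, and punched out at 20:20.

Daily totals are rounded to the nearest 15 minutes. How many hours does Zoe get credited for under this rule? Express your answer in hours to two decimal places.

10.50 hours

Today: 09:45–20:20 = 10 h 35 min → rounds to 10 h 30 min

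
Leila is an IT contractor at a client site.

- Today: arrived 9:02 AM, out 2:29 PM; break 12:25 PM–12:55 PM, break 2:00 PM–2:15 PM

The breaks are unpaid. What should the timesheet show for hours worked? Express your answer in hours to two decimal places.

4.70 hours

Today: 9:02 AM–2:29 PM = 5 h 27 min; less 45 min break → 4 h 42 min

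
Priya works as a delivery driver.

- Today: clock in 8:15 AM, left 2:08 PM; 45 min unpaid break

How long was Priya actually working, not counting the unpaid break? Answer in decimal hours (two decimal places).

5.13 hours

Today: 8:15 AM–2:08 PM = 5 h 53 min; less 45 min break → 5 h 8 min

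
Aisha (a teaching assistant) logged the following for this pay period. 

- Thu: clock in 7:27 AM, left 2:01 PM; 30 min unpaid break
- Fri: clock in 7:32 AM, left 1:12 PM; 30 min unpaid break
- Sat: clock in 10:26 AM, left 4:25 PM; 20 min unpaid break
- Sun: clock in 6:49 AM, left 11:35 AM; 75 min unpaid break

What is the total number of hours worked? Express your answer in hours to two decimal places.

20.40 hours

Thu: 7:27 AM–2:01 PM = 6 h 34 min; less 30 min break → 6 h 4 min
Fri: 7:32 AM–1:12 PM = 5 h 40 min; less 30 min break → 5 h 10 min
Sat: 10:26 AM–4:25 PM = 5 h 59 min; less 20 min break → 5 h 39 min
Sun: 6:49 AM–11:35 AM = 4 h 46 min; less 75 min break → 3 h 31 min
Total: 6 h 4 min + 5 h 10 min + 5 h 39 min + 3 h 31 min = 20 h 24 min.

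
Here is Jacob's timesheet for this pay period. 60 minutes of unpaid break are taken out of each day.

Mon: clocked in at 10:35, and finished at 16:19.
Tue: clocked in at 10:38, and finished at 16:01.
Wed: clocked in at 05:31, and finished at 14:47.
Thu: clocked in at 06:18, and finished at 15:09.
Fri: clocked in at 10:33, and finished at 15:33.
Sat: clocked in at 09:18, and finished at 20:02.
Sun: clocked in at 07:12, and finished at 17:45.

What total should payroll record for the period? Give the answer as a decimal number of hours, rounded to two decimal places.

48.52 hours

Mon: 10:35–16:19 = 5 h 44 min; less 60 min break → 4 h 44 min
Tue: 10:38–16:01 = 5 h 23 min; less 60 min break → 4 h 23 min
Wed: 05:31–14:47 = 9 h 16 min; less 60 min break → 8 h 16 min
Thu: 06:18–15:09 = 8 h 51 min; less 60 min break → 7 h 51 min
Fri: 10:33–15:33 = 5 h 0 min; less 60 min break → 4 h 0 min
Sat: 09:18–20:02 = 10 h 44 min; less 60 min break → 9 h 44 min
Sun: 07:12–17:45 = 10 h 33 min; less 60 min break → 9 h 33 min
Total: 4 h 44 min + 4 h 23 min + 8 h 16 min + 7 h 51 min + 4 h 0 min + 9 h 44 min + 9 h 33 min = 48 h 31 min.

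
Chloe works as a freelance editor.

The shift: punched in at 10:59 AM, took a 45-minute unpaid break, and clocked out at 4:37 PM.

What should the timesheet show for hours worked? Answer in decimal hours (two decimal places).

4.88 hours

The shift: 10:59 AM–4:37 PM = 5 h 38 min; less 45 min break → 4 h 53 min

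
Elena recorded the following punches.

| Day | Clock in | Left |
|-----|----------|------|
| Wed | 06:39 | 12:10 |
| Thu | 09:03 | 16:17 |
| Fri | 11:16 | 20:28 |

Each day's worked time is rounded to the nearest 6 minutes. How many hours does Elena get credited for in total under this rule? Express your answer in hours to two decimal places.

Wed: 06:39–12:10 = 5 h 31 min → rounds to 5 h 30 min
Thu: 09:03–16:17 = 7 h 14 min → rounds to 7 h 12 min
Fri: 11:16–20:28 = 9 h 12 min → rounds to 9 h 12 min
Total credited: 21 h 54 min.

21.90 hours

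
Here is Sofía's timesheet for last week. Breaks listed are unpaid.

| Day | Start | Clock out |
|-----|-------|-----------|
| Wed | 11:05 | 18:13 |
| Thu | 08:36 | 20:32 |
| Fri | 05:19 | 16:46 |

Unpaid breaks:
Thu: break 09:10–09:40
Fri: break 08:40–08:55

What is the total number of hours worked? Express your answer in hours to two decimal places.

Wed: 11:05–18:13 = 7 h 8 min
Thu: 08:36–20:32 = 11 h 56 min; less 30 min break → 11 h 26 min
Fri: 05:19–16:46 = 11 h 27 min; less 15 min break → 11 h 12 min
Total: 7 h 8 min + 11 h 26 min + 11 h 12 min = 29 h 46 min.

29.77 hours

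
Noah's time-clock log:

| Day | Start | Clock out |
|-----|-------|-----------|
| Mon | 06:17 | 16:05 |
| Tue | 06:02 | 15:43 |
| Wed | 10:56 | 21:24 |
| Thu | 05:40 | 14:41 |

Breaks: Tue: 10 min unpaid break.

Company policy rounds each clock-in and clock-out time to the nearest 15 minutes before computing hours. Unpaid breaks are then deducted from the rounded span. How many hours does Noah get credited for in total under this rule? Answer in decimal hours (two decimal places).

Mon: in 06:17→06:15, out 16:05→16:00; 9 h 45 min
Tue: in 06:02→06:00, out 15:43→15:45; 9 h 45 min − 10 min = 9 h 35 min
Wed: in 10:56→11:00, out 21:24→21:30; 10 h 30 min
Thu: in 05:40→05:45, out 14:41→14:45; 9 h 0 min
Total credited: 38 h 50 min.

38.83 hours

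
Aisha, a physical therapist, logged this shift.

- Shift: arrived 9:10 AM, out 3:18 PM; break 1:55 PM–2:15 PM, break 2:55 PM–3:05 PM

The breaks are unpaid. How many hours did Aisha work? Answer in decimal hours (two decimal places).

5.63 hours

Shift: 9:10 AM–3:18 PM = 6 h 8 min; less 30 min break → 5 h 38 min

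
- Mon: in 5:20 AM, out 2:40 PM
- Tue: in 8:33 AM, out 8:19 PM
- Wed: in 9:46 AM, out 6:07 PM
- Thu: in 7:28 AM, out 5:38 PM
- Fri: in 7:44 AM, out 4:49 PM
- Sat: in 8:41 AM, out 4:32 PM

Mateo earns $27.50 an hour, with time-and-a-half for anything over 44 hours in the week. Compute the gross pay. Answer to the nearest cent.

$1727.69

Mon: 5:20 AM–2:40 PM = 9 h 20 min
Tue: 8:33 AM–8:19 PM = 11 h 46 min
Wed: 9:46 AM–6:07 PM = 8 h 21 min
Thu: 7:28 AM–5:38 PM = 10 h 10 min
Fri: 7:44 AM–4:49 PM = 9 h 5 min
Sat: 8:41 AM–4:32 PM = 7 h 51 min
Total worked: 56 h 33 min = 3393 min.
Regular 44 h 0 min = 2640 min at $27.50/h; overtime 12 h 33 min = 753 min at $41.25/h.
Pay = (2640 × $27.50 + 753 × $41.25) ÷ 60 = $1727.69.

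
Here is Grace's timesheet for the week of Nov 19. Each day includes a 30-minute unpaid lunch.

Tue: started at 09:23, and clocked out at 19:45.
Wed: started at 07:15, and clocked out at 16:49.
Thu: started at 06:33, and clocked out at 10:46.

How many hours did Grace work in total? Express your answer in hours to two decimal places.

Tue: 09:23–19:45 = 10 h 22 min; less 30 min break → 9 h 52 min
Wed: 07:15–16:49 = 9 h 34 min; less 30 min break → 9 h 4 min
Thu: 06:33–10:46 = 4 h 13 min; less 30 min break → 3 h 43 min
Total: 9 h 52 min + 9 h 4 min + 3 h 43 min = 22 h 39 min.

22.65 hours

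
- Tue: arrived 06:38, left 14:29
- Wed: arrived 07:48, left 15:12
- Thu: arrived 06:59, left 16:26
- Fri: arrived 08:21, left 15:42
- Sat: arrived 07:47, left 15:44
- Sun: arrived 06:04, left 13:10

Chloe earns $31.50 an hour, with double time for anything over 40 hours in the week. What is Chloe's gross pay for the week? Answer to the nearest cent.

Tue: 06:38–14:29 = 7 h 51 min
Wed: 07:48–15:12 = 7 h 24 min
Thu: 06:59–16:26 = 9 h 27 min
Fri: 08:21–15:42 = 7 h 21 min
Sat: 07:47–15:44 = 7 h 57 min
Sun: 06:04–13:10 = 7 h 6 min
Total worked: 47 h 6 min = 2826 min.
Regular 40 h 0 min = 2400 min at $31.50/h; overtime 7 h 6 min = 426 min at $63.00/h.
Pay = (2400 × $31.50 + 426 × $63.00) ÷ 60 = $1707.30.

$1707.30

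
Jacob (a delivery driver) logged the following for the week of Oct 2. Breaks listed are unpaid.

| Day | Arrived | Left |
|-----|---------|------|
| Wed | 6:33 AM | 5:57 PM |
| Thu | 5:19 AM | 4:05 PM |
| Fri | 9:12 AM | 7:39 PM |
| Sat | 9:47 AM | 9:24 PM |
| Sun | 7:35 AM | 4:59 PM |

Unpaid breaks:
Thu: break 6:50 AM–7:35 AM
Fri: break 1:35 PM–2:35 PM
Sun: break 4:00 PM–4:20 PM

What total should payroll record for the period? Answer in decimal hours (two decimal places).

51.55 hours

Wed: 6:33 AM–5:57 PM = 11 h 24 min
Thu: 5:19 AM–4:05 PM = 10 h 46 min; less 45 min break → 10 h 1 min
Fri: 9:12 AM–7:39 PM = 10 h 27 min; less 60 min break → 9 h 27 min
Sat: 9:47 AM–9:24 PM = 11 h 37 min
Sun: 7:35 AM–4:59 PM = 9 h 24 min; less 20 min break → 9 h 4 min
Total: 11 h 24 min + 10 h 1 min + 9 h 27 min + 11 h 37 min + 9 h 4 min = 51 h 33 min.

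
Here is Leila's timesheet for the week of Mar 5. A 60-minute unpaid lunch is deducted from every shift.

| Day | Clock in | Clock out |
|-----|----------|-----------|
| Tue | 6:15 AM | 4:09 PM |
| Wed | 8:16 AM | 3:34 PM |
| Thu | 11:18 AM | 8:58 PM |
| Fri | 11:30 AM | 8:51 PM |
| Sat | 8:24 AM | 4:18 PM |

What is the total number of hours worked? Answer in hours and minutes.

Tue: 6:15 AM–4:09 PM = 9 h 54 min; less 60 min break → 8 h 54 min
Wed: 8:16 AM–3:34 PM = 7 h 18 min; less 60 min break → 6 h 18 min
Thu: 11:18 AM–8:58 PM = 9 h 40 min; less 60 min break → 8 h 40 min
Fri: 11:30 AM–8:51 PM = 9 h 21 min; less 60 min break → 8 h 21 min
Sat: 8:24 AM–4:18 PM = 7 h 54 min; less 60 min break → 6 h 54 min
Total: 8 h 54 min + 6 h 18 min + 8 h 40 min + 8 h 21 min + 6 h 54 min = 39 h 7 min.

39 h 7 min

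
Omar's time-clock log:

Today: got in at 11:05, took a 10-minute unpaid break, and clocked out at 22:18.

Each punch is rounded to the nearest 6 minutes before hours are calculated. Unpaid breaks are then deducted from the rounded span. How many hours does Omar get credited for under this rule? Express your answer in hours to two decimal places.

Today: in 11:05→11:06, out 22:18→22:18; 11 h 12 min − 10 min = 11 h 2 min

11.03 hours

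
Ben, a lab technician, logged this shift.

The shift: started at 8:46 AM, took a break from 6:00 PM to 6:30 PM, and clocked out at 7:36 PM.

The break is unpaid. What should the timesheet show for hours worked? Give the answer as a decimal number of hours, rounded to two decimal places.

10.33 hours

The shift: 8:46 AM–7:36 PM = 10 h 50 min; less 30 min break → 10 h 20 min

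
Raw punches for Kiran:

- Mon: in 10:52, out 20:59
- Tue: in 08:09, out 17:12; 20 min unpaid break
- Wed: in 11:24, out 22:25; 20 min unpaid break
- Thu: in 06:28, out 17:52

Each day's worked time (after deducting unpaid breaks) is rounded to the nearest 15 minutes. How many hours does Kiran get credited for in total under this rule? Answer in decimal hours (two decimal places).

41.00 hours

Mon: 10:52–20:59 = 10 h 7 min → rounds to 10 h 0 min
Tue: 08:09–17:12 = 9 h 3 min − 20 min = 8 h 43 min → rounds to 8 h 45 min
Wed: 11:24–22:25 = 11 h 1 min − 20 min = 10 h 41 min → rounds to 10 h 45 min
Thu: 06:28–17:52 = 11 h 24 min → rounds to 11 h 30 min
Total credited: 41 h 0 min.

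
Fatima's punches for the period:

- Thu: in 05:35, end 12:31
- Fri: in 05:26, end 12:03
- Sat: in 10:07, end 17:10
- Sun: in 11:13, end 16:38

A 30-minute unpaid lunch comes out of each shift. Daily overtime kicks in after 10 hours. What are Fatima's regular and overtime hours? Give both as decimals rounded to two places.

Regular 24.02 hours, overtime 0.00 hours

Thu: 05:35–12:31 = 6 h 56 min; less 30 min break → 6 h 26 min
Fri: 05:26–12:03 = 6 h 37 min; less 30 min break → 6 h 7 min
Sat: 10:07–17:10 = 7 h 3 min; less 30 min break → 6 h 33 min
Sun: 11:13–16:38 = 5 h 25 min; less 30 min break → 4 h 55 min
Thu reg 6 h 26 min / OT 0 h 0 min; Fri reg 6 h 7 min / OT 0 h 0 min; Sat reg 6 h 33 min / OT 0 h 0 min; Sun reg 4 h 55 min / OT 0 h 0 min.
Totals: regular 24 h 1 min, overtime 0 h 0 min.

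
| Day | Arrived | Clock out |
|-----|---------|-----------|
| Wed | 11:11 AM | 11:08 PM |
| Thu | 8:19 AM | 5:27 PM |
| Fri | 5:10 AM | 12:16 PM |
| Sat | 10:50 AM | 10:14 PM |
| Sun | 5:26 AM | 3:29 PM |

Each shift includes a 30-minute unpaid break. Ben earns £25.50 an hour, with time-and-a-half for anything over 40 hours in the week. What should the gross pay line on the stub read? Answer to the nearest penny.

£1292.85

Wed: 11:11 AM–11:08 PM = 11 h 57 min; less 30 min break → 11 h 27 min
Thu: 8:19 AM–5:27 PM = 9 h 8 min; less 30 min break → 8 h 38 min
Fri: 5:10 AM–12:16 PM = 7 h 6 min; less 30 min break → 6 h 36 min
Sat: 10:50 AM–10:14 PM = 11 h 24 min; less 30 min break → 10 h 54 min
Sun: 5:26 AM–3:29 PM = 10 h 3 min; less 30 min break → 9 h 33 min
Total worked: 47 h 8 min = 2828 min.
Regular 40 h 0 min = 2400 min at £25.50/h; overtime 7 h 8 min = 428 min at £38.25/h.
Pay = (2400 × £25.50 + 428 × £38.25) ÷ 60 = £1292.85.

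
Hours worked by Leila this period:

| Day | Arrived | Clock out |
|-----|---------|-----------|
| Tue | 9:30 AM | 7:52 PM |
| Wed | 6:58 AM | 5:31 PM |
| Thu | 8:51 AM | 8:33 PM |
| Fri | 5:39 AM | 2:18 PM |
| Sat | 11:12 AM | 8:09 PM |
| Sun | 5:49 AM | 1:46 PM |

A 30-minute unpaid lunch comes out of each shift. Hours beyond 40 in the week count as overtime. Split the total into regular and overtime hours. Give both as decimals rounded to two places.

Regular 40.00 hours, overtime 15.17 hours

Tue: 9:30 AM–7:52 PM = 10 h 22 min; less 30 min break → 9 h 52 min
Wed: 6:58 AM–5:31 PM = 10 h 33 min; less 30 min break → 10 h 3 min
Thu: 8:51 AM–8:33 PM = 11 h 42 min; less 30 min break → 11 h 12 min
Fri: 5:39 AM–2:18 PM = 8 h 39 min; less 30 min break → 8 h 9 min
Sat: 11:12 AM–8:09 PM = 8 h 57 min; less 30 min break → 8 h 27 min
Sun: 5:49 AM–1:46 PM = 7 h 57 min; less 30 min break → 7 h 27 min
Total worked: 55 h 10 min = 55.17 h.
Threshold 40 h → overtime 15 h 10 min, regular 40 h 0 min.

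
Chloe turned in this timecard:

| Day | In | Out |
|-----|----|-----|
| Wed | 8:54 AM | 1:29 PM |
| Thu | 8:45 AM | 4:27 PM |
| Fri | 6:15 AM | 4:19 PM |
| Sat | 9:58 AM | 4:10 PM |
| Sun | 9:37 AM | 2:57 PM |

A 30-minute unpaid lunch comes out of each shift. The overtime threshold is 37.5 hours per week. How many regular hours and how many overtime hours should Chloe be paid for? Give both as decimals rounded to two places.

Regular 31.38 hours, overtime 0.00 hours

Wed: 8:54 AM–1:29 PM = 4 h 35 min; less 30 min break → 4 h 5 min
Thu: 8:45 AM–4:27 PM = 7 h 42 min; less 30 min break → 7 h 12 min
Fri: 6:15 AM–4:19 PM = 10 h 4 min; less 30 min break → 9 h 34 min
Sat: 9:58 AM–4:10 PM = 6 h 12 min; less 30 min break → 5 h 42 min
Sun: 9:37 AM–2:57 PM = 5 h 20 min; less 30 min break → 4 h 50 min
Total worked: 31 h 23 min = 31.38 h.
Threshold 37.5 h → overtime 0 h 0 min, regular 31 h 23 min.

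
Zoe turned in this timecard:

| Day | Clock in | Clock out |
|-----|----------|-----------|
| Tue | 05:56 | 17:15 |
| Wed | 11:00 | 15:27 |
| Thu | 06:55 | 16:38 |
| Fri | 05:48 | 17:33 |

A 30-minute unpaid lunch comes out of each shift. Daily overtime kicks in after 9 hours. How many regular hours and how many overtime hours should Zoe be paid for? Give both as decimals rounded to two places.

Tue: 05:56–17:15 = 11 h 19 min; less 30 min break → 10 h 49 min
Wed: 11:00–15:27 = 4 h 27 min; less 30 min break → 3 h 57 min
Thu: 06:55–16:38 = 9 h 43 min; less 30 min break → 9 h 13 min
Fri: 05:48–17:33 = 11 h 45 min; less 30 min break → 11 h 15 min
Tue reg 9 h 0 min / OT 1 h 49 min; Wed reg 3 h 57 min / OT 0 h 0 min; Thu reg 9 h 0 min / OT 0 h 13 min; Fri reg 9 h 0 min / OT 2 h 15 min.
Totals: regular 30 h 57 min, overtime 4 h 17 min.

Regular 30.95 hours, overtime 4.28 hours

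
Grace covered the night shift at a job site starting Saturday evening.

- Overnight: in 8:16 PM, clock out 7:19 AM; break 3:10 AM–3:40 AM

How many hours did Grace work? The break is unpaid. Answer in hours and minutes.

10 h 33 min

Overnight: 8:16 PM → midnight = 3 h 44 min; midnight → 7:19 AM = 7 h 19 min; span 11 h 3 min; less 30 min break → 10 h 33 min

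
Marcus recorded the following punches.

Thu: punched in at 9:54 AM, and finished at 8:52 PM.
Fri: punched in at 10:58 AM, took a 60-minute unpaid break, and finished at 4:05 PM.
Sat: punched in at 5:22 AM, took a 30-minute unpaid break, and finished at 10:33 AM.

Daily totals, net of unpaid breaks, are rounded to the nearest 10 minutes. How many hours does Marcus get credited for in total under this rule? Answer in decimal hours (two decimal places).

19.83 hours

Thu: 9:54 AM–8:52 PM = 10 h 58 min → rounds to 11 h 0 min
Fri: 10:58 AM–4:05 PM = 5 h 7 min − 60 min = 4 h 7 min → rounds to 4 h 10 min
Sat: 5:22 AM–10:33 AM = 5 h 11 min − 30 min = 4 h 41 min → rounds to 4 h 40 min
Total credited: 19 h 50 min.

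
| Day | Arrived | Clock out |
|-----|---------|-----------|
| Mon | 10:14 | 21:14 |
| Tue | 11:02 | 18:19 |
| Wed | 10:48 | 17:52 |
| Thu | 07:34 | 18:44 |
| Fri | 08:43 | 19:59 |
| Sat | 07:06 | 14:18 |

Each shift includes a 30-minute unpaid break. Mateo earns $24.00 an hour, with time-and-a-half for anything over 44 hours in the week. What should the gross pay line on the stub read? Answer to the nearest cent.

Mon: 10:14–21:14 = 11 h 0 min; less 30 min break → 10 h 30 min
Tue: 11:02–18:19 = 7 h 17 min; less 30 min break → 6 h 47 min
Wed: 10:48–17:52 = 7 h 4 min; less 30 min break → 6 h 34 min
Thu: 07:34–18:44 = 11 h 10 min; less 30 min break → 10 h 40 min
Fri: 08:43–19:59 = 11 h 16 min; less 30 min break → 10 h 46 min
Sat: 07:06–14:18 = 7 h 12 min; less 30 min break → 6 h 42 min
Total worked: 51 h 59 min = 3119 min.
Regular 44 h 0 min = 2640 min at $24.00/h; overtime 7 h 59 min = 479 min at $36.00/h.
Pay = (2640 × $24.00 + 479 × $36.00) ÷ 60 = $1343.40.

$1343.40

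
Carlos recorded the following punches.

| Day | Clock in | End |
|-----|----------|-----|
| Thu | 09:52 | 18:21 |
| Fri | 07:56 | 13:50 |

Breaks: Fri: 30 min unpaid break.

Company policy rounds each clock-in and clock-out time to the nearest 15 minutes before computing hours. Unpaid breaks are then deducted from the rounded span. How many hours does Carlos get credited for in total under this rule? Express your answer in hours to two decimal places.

Thu: in 09:52→09:45, out 18:21→18:15; 8 h 30 min
Fri: in 07:56→08:00, out 13:50→13:45; 5 h 45 min − 30 min = 5 h 15 min
Total credited: 13 h 45 min.

13.75 hours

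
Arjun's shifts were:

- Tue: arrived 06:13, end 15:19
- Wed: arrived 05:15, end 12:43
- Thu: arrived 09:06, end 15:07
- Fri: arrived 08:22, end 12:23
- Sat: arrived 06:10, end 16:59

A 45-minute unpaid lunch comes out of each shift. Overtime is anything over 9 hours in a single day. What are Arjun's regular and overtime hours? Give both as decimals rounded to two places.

Regular 32.60 hours, overtime 1.07 hours

Tue: 06:13–15:19 = 9 h 6 min; less 45 min break → 8 h 21 min
Wed: 05:15–12:43 = 7 h 28 min; less 45 min break → 6 h 43 min
Thu: 09:06–15:07 = 6 h 1 min; less 45 min break → 5 h 16 min
Fri: 08:22–12:23 = 4 h 1 min; less 45 min break → 3 h 16 min
Sat: 06:10–16:59 = 10 h 49 min; less 45 min break → 10 h 4 min
Tue reg 8 h 21 min / OT 0 h 0 min; Wed reg 6 h 43 min / OT 0 h 0 min; Thu reg 5 h 16 min / OT 0 h 0 min; Fri reg 3 h 16 min / OT 0 h 0 min; Sat reg 9 h 0 min / OT 1 h 4 min.
Totals: regular 32 h 36 min, overtime 1 h 4 min.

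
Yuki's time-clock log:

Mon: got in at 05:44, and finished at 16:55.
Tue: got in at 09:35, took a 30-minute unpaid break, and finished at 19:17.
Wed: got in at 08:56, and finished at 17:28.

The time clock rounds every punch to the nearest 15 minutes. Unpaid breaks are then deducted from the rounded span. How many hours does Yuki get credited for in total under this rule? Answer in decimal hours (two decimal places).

29.00 hours

Mon: in 05:44→05:45, out 16:55→17:00; 11 h 15 min
Tue: in 09:35→09:30, out 19:17→19:15; 9 h 45 min − 30 min = 9 h 15 min
Wed: in 08:56→09:00, out 17:28→17:30; 8 h 30 min
Total credited: 29 h 0 min.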